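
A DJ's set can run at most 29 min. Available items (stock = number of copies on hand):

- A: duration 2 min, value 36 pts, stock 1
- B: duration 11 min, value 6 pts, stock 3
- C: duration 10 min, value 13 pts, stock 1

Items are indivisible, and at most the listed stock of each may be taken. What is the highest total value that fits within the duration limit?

55 pts

Top feasible selections:
- 1×A + 1×B + 1×C: duration 23, value 55
- 1×A + 1×C: duration 12, value 49
- 1×A + 2×B: duration 24, value 48
- 1×A + 1×B: duration 13, value 42
Best: 55 pts.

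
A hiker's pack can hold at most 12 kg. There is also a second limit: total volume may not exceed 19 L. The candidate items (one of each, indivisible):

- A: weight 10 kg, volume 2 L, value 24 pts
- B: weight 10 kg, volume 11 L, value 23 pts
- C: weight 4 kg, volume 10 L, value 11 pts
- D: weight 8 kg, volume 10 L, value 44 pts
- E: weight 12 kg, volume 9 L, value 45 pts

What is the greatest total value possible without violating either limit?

45 pts

Feasible sets respecting both limits:
- E: weight 12, volume 9, value 45
- D: weight 8, volume 10, value 44
- A: weight 10, volume 2, value 24
- B: weight 10, volume 11, value 23
Best: 45 pts.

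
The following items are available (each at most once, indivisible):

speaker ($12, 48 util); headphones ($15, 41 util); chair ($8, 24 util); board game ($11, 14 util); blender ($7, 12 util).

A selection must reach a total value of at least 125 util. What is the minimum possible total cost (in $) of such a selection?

Subsets with value ≥ 125, sorted by total cost:
- speaker+headphones+chair+blender: cost 42, value 125
- speaker+headphones+chair+board game: cost 46, value 127
Minimum cost: 42 $.

42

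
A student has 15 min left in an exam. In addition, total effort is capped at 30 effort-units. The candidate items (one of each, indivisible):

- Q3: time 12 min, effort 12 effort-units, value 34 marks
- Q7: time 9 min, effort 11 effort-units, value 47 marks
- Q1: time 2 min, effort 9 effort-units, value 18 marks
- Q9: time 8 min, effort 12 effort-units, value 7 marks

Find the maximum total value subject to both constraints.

Feasible sets respecting both limits:
- Q7+Q1: time 11, effort 20, value 65
- Q3+Q1: time 14, effort 21, value 52
- Q7: time 9, effort 11, value 47
- Q3: time 12, effort 12, value 34
Best: 65 marks.

65 marks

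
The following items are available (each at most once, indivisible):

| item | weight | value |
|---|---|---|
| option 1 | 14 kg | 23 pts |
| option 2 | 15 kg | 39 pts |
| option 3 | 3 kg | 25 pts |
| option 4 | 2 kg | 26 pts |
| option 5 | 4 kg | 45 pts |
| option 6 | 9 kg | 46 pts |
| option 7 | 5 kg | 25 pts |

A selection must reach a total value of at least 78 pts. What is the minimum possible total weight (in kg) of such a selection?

Subsets with value ≥ 78, sorted by total weight:
- option 3+option 4+option 5: weight 9, value 96
- option 4+option 5+option 7: weight 11, value 96
Minimum weight: 9 kg.

9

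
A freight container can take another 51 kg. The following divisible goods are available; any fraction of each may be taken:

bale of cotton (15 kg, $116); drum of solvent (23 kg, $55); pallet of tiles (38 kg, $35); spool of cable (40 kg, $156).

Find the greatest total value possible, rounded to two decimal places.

Take in order of value per unit:
- bale of cotton (116/15 per unit): all 15 → value 116, running total 116.00
- spool of cable (156/40 per unit): 36 of 40 → value 36×156/40 = 140.4000, running total 256.40
Total 256.40.

256.40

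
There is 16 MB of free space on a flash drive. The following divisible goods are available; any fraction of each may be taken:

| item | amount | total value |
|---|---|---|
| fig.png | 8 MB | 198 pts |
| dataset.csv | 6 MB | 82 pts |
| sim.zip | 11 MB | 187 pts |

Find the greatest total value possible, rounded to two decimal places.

Take in order of value per unit:
- fig.png (198/8 per unit): all 8 → value 198, running total 198.00
- sim.zip (187/11 per unit): 8 of 11 → value 8×187/11 = 136.0000, running total 334.00
Total 334.00.

334.00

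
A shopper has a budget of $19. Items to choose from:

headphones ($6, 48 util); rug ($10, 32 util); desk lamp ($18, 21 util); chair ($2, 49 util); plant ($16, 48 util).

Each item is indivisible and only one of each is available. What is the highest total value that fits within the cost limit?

Check high-value combinations within $19:
- headphones+rug+chair: cost 6+10+2=18, value 48+32+49=129
- headphones+chair: cost 6+2=8, value 48+49=97
- chair+plant: cost 2+16=18, value 49+48=97
Best: 129 util.

129 util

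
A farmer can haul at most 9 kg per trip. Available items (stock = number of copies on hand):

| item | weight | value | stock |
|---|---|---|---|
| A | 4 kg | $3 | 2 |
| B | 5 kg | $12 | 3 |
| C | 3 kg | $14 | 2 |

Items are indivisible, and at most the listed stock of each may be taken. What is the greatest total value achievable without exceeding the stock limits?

$28

Top feasible selections:
- 2×C: weight 6, value 28
- 1×B + 1×C: weight 8, value 26
Best: $28.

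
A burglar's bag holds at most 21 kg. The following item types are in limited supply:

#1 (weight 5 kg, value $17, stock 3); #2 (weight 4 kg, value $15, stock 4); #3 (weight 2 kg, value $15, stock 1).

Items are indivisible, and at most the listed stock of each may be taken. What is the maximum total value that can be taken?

$81

Best selections within weight 21 and stock limits:
- 3×#1 + 1×#2 + 1×#3: weight 21, value 81
- 2×#1 + 2×#2 + 1×#3: weight 20, value 79
- 1×#1 + 3×#2 + 1×#3: weight 19, value 77
- 1×#1 + 4×#2: weight 21, value 77
Best: $81.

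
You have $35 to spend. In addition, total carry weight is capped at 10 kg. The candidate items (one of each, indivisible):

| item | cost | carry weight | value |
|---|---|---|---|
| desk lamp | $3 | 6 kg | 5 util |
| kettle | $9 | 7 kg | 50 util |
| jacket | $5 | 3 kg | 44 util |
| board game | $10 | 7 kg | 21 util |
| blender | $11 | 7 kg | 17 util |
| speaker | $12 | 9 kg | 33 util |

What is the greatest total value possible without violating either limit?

94 util

Feasible sets respecting both limits:
- kettle+jacket: cost 14, carry weight 10, value 94
- jacket+board game: cost 15, carry weight 10, value 65
- jacket+blender: cost 16, carry weight 10, value 61
Best: 94 util.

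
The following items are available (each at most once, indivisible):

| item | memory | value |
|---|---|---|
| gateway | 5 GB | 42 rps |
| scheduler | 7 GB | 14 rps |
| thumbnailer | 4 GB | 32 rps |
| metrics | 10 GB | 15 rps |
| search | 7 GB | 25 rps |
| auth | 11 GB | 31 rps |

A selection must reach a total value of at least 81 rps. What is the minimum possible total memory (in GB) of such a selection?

Subsets with value ≥ 81, sorted by total memory:
- gateway+thumbnailer+search: memory 16, value 99
- gateway+scheduler+thumbnailer: memory 16, value 88
- gateway+thumbnailer+metrics: memory 19, value 89
- gateway+scheduler+search: memory 19, value 81
Minimum memory: 16 GB.

16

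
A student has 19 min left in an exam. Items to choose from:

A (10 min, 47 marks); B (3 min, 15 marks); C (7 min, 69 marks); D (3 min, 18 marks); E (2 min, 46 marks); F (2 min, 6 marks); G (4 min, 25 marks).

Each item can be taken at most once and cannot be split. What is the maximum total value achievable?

Check high-value combinations within 19 min:
- B+C+D+E+G: time 3+7+3+2+4=19, value 15+69+18+46+25=173
- C+D+E+F+G: time 7+3+2+2+4=18, value 69+18+46+6+25=164
- A+C+E: time 10+7+2=19, value 47+69+46=162
Best: 173 marks.

173 marks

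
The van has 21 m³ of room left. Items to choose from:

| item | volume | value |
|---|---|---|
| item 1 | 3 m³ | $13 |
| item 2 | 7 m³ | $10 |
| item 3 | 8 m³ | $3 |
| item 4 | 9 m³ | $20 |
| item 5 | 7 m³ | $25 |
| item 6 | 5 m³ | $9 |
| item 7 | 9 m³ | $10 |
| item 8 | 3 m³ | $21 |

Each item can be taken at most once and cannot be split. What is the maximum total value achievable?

Check high-value combinations within 21 m³:
- item 1+item 2+item 5+item 8: volume 3+7+7+3=20, value 13+10+25+21=69
- item 1+item 5+item 6+item 8: volume 3+7+5+3=18, value 13+25+9+21=68
- item 4+item 5+item 8: volume 9+7+3=19, value 20+25+21=66
Best: $69.

$69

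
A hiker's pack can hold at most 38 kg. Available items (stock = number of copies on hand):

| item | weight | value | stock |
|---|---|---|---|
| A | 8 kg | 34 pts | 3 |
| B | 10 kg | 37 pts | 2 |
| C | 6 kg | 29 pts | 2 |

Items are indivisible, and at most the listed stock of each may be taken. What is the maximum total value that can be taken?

Best selections within weight 38 and stock limits:
- 2×A + 1×B + 2×C: weight 38, value 163
- 3×A + 2×C: weight 36, value 160
- 2×A + 2×B: weight 36, value 142
- 3×A + 1×B: weight 34, value 139
Best: 163 pts.

163 pts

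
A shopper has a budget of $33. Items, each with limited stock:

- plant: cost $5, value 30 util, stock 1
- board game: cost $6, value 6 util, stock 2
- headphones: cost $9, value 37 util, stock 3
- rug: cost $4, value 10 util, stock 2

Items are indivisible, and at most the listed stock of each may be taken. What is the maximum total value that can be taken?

141 util

Best selections within cost 33 and stock limits:
- 1×plant + 3×headphones: cost 32, value 141
- 1×plant + 2×headphones + 2×rug: cost 31, value 124
- 3×headphones + 1×rug: cost 31, value 121
Best: 141 util.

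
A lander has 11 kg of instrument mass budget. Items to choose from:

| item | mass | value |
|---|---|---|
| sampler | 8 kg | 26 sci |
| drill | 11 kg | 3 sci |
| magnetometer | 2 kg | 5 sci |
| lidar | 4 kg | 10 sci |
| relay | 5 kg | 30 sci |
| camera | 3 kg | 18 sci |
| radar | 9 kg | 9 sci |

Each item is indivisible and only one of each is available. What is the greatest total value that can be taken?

53 sci

Check high-value combinations within 11 kg:
- magnetometer+relay+camera: mass 2+5+3=10, value 5+30+18=53
- relay+camera: mass 5+3=8, value 30+18=48
- magnetometer+lidar+relay: mass 2+4+5=11, value 5+10+30=45
- sampler+camera: mass 8+3=11, value 26+18=44
- lidar+relay: mass 4+5=9, value 10+30=40
Best: 53 sci.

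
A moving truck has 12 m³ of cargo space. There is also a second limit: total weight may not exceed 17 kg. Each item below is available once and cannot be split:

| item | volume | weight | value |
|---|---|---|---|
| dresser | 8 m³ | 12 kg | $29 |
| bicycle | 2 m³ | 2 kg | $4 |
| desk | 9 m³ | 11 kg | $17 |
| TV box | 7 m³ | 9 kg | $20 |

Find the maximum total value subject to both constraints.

Feasible sets respecting both limits:
- dresser+bicycle: volume 10, weight 14, value 33
- dresser: volume 8, weight 12, value 29
- bicycle+TV box: volume 9, weight 11, value 24
Best: $33.

$33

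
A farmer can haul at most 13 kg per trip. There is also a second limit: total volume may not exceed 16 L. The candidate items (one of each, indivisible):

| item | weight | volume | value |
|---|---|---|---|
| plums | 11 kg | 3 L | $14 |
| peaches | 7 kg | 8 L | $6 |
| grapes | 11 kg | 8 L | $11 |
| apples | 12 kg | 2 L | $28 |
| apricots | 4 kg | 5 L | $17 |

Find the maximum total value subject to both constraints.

Feasible sets respecting both limits:
- apples: weight 12, volume 2, value 28
- peaches+apricots: weight 11, volume 13, value 23
- apricots: weight 4, volume 5, value 17
Best: $28.

$28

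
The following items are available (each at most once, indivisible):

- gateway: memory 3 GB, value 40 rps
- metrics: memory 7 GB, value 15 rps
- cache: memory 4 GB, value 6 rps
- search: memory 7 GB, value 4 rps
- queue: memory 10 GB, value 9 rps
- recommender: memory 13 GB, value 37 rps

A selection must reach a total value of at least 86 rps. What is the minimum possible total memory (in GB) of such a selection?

23

Subsets with value ≥ 86, sorted by total memory:
- gateway+metrics+recommender: memory 23, value 92
- gateway+queue+recommender: memory 26, value 86
- gateway+metrics+cache+recommender: memory 27, value 98
- gateway+cache+search+recommender: memory 27, value 87
Minimum memory: 23 GB.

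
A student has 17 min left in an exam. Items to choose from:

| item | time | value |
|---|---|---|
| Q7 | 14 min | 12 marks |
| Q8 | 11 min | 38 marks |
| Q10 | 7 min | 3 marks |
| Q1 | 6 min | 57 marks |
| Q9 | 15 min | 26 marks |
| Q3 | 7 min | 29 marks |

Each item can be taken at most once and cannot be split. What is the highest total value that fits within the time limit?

Check high-value combinations within 17 min:
- Q8+Q1: time 11+6=17, value 38+57=95
- Q1+Q3: time 6+7=13, value 57+29=86
- Q10+Q1: time 7+6=13, value 3+57=60
- Q1: time 6, value 57
Best: 95 marks.

95 marks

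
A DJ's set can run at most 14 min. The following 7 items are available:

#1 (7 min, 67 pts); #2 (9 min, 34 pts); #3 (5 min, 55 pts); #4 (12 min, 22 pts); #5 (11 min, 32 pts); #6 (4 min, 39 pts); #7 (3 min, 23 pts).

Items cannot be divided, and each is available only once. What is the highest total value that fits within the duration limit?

This is a 0/1 knapsack; check combinations near the capacity.
- #1+#6+#7: duration 7+4+3=14, value 67+39+23=129
- #1+#3: duration 7+5=12, value 67+55=122
- #3+#6+#7: duration 5+4+3=12, value 55+39+23=117
Best: 129 pts.

129 pts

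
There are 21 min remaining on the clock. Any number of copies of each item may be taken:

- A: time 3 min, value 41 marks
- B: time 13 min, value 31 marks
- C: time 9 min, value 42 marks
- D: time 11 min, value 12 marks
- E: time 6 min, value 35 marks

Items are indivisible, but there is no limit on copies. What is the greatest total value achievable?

287 marks

Best value-per-unit is A at 41/3, and filling with it alone uses time 7×3=21. No mix of the others beats 7×41 = 287.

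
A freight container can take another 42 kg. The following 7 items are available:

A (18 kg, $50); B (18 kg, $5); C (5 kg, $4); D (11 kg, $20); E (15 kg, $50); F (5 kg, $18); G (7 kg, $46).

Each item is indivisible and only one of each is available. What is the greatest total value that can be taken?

$146

Check high-value combinations within 42 kg:
- A+E+G: weight 18+15+7=40, value 50+50+46=146
- D+E+F+G: weight 11+15+5+7=38, value 20+50+18+46=134
- A+D+F+G: weight 18+11+5+7=41, value 50+20+18+46=134
- C+D+E+G: weight 5+11+15+7=38, value 4+20+50+46=120
Best: $146.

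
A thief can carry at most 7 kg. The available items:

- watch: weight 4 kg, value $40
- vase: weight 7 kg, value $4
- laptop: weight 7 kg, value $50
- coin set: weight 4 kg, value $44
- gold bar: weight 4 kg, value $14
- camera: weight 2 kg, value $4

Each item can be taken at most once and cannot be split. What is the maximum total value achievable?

$50

This is a 0/1 knapsack; check combinations near the capacity.
- laptop: weight 7, value 50
- coin set+camera: weight 4+2=6, value 44+4=48
- coin set: weight 4, value 44
- watch+camera: weight 4+2=6, value 40+4=44
- watch: weight 4, value 40
Best: $50.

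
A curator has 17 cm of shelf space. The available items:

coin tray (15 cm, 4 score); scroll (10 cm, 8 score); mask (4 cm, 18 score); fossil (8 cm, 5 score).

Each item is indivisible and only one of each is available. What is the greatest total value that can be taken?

26 score

Check high-value combinations within 17 cm:
- scroll+mask: length 10+4=14, value 8+18=26
- mask+fossil: length 4+8=12, value 18+5=23
- mask: length 4, value 18
- scroll: length 10, value 8
- fossil: length 8, value 5
Best: 26 score.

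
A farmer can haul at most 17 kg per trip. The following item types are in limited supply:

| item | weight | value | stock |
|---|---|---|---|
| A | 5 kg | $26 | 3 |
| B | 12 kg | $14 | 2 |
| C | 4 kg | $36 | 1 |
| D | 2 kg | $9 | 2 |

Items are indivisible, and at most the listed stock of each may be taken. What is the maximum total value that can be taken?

$97

Top feasible selections:
- 2×A + 1×C + 1×D: weight 16, value 97
- 2×A + 1×C: weight 14, value 88
- 3×A + 1×D: weight 17, value 87
Best: $97.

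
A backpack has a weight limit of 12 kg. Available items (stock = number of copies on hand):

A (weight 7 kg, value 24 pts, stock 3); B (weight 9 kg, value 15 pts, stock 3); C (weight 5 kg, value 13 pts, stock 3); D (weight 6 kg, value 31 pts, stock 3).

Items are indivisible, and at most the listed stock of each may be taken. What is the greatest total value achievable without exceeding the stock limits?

62 pts

Top feasible selections:
- 2×D: weight 12, value 62
- 1×C + 1×D: weight 11, value 44
- 1×A + 1×C: weight 12, value 37
- 1×D: weight 6, value 31
Best: 62 pts.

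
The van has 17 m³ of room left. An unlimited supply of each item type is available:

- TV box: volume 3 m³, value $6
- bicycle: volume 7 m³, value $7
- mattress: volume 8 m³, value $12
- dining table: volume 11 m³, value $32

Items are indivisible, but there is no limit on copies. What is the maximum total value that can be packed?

$44

Best value-per-unit is dining table at 32/11; filling with it alone gives 1×32 = 32.
Optimal mix: 2×TV box + 1×dining table → volume 17, value 44.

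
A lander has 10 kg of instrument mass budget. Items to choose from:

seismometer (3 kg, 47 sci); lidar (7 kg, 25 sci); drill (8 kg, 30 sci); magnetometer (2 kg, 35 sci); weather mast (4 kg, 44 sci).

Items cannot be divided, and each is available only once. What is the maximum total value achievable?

Check high-value combinations within 10 kg:
- seismometer+magnetometer+weather mast: mass 3+2+4=9, value 47+35+44=126
- seismometer+weather mast: mass 3+4=7, value 47+44=91
- seismometer+magnetometer: mass 3+2=5, value 47+35=82
- magnetometer+weather mast: mass 2+4=6, value 35+44=79
Best: 126 sci.

126 sci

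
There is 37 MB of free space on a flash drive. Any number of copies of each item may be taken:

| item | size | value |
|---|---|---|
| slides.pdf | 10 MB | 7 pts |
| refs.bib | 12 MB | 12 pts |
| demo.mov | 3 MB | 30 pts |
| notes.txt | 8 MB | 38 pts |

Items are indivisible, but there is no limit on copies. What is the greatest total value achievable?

Best value-per-unit is demo.mov at 30/3, and filling with it alone uses size 12×3=36. No mix of the others beats 12×30 = 360.

360 pts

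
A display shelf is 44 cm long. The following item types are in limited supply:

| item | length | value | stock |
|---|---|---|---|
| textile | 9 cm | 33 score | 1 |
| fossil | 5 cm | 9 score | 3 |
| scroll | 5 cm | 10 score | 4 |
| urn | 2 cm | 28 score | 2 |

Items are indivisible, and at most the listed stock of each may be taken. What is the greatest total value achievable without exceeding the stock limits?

Best selections within length 44 and stock limits:
- 1×textile + 2×fossil + 4×scroll + 2×urn: length 43, value 147
- 1×textile + 3×fossil + 3×scroll + 2×urn: length 43, value 146
- 1×textile + 1×fossil + 4×scroll + 2×urn: length 38, value 138
- 1×textile + 2×fossil + 3×scroll + 2×urn: length 38, value 137
Best: 147 score.

147 score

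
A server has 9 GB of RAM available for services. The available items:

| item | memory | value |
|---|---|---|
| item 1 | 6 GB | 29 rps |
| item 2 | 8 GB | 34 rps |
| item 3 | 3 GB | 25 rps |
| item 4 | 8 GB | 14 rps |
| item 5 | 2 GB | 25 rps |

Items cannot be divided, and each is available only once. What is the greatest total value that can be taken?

Check high-value combinations within 9 GB:
- item 1+item 5: memory 6+2=8, value 29+25=54
- item 1+item 3: memory 6+3=9, value 29+25=54
- item 3+item 5: memory 3+2=5, value 25+25=50
- item 2: memory 8, value 34
- item 1: memory 6, value 29
Best: 54 rps.

54 rps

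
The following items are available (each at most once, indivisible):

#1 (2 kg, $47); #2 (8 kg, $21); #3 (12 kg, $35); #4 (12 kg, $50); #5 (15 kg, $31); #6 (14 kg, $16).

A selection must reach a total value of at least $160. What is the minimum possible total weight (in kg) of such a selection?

Subsets with value ≥ 160, sorted by total weight:
- #1+#3+#4+#5: weight 41, value 163
- #1+#2+#3+#4+#6: weight 48, value 169
- #1+#2+#3+#4+#5: weight 49, value 184
- #1+#2+#4+#5+#6: weight 51, value 165
Minimum weight: 41 kg.

41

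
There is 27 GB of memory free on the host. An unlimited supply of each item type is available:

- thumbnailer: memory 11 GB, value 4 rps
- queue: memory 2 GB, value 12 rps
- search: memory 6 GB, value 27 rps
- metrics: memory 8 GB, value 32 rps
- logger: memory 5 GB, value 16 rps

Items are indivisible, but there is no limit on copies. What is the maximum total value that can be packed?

Best value-per-unit is queue at 12/2, and filling with it alone uses memory 13×2=26. No mix of the others beats 13×12 = 156.

156 rps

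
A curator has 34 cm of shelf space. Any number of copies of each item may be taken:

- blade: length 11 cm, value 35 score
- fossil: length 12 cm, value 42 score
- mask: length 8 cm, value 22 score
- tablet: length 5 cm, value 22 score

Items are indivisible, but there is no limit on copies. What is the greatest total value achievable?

132 score

Best value-per-unit is tablet at 22/5; filling with it alone gives 6×22 = 132.
Optimal mix: 1×mask + 5×tablet → length 33, value 132.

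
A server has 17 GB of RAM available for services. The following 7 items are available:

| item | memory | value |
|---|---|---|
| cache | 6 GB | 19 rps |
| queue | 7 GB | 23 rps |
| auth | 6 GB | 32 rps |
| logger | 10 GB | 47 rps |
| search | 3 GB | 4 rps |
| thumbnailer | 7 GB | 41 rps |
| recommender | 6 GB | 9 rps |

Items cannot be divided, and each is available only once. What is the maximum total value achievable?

This is a 0/1 knapsack; check combinations near the capacity.
- logger+thumbnailer: memory 10+7=17, value 47+41=88
- auth+logger: memory 6+10=16, value 32+47=79
- auth+search+thumbnailer: memory 6+3+7=16, value 32+4+41=77
- auth+thumbnailer: memory 6+7=13, value 32+41=73
- queue+logger: memory 7+10=17, value 23+47=70
Best: 88 rps.

88 rps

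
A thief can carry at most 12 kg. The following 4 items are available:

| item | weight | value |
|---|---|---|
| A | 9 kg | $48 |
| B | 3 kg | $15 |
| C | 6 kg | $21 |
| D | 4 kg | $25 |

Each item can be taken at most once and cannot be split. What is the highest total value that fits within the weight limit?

$63

Check high-value combinations within 12 kg:
- A+B: weight 9+3=12, value 48+15=63
- A: weight 9, value 48
- C+D: weight 6+4=10, value 21+25=46
Best: $63.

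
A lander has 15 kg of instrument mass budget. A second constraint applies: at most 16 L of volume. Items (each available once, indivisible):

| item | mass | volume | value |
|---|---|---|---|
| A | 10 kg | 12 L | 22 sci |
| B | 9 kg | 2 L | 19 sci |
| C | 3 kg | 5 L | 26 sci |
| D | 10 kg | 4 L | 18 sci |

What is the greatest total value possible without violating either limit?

Feasible sets respecting both limits:
- B+C: mass 12, volume 7, value 45
- C+D: mass 13, volume 9, value 44
- C: mass 3, volume 5, value 26
Best: 45 sci.

45 sci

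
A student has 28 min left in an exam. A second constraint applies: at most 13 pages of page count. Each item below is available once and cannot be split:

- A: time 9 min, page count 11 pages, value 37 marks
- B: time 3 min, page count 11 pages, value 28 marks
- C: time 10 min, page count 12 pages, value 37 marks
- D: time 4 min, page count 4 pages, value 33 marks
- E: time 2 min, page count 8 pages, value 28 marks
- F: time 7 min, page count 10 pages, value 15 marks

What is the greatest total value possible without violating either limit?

Feasible sets respecting both limits:
- D+E: time 6, page count 12, value 61
- A: time 9, page count 11, value 37
- C: time 10, page count 12, value 37
- D: time 4, page count 4, value 33
Best: 61 marks.

61 marks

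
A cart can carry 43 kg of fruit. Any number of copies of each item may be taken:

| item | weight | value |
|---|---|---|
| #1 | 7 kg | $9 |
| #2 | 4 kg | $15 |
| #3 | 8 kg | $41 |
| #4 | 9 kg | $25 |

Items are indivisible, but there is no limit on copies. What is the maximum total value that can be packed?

$205

Best value-per-unit is #3 at 41/8, and filling with it alone uses weight 5×8=40. No mix of the others beats 5×41 = 205.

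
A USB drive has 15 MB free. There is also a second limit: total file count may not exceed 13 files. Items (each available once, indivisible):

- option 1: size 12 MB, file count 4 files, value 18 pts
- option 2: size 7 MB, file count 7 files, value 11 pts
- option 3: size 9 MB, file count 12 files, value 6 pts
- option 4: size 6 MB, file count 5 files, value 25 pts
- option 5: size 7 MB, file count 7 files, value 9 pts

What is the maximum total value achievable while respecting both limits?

36 pts

Feasible sets respecting both limits:
- option 2+option 4: size 13, file count 12, value 36
- option 4+option 5: size 13, file count 12, value 34
- option 4: size 6, file count 5, value 25
- option 1: size 12, file count 4, value 18
Best: 36 pts.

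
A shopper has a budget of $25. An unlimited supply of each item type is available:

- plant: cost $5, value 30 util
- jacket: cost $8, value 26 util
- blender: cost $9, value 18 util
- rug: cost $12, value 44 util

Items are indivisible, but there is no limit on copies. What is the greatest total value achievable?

Best value-per-unit is plant at 30/5, and filling with it alone uses cost 5×5=25. No mix of the others beats 5×30 = 150.

150 util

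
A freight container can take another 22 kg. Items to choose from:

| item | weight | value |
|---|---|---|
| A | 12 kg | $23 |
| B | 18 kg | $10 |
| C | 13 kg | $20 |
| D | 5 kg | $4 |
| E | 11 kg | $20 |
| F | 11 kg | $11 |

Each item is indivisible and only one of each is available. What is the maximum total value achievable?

$31

Check high-value combinations within 22 kg:
- E+F: weight 11+11=22, value 20+11=31
- A+D: weight 12+5=17, value 23+4=27
- D+E: weight 5+11=16, value 4+20=24
- C+D: weight 13+5=18, value 20+4=24
Best: $31.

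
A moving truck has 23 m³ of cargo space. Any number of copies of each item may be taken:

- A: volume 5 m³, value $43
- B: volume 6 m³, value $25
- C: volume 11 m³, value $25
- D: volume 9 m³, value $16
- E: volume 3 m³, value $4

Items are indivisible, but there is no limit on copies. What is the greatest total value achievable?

Best value-per-unit is A at 43/5; filling with it alone gives 4×43 = 172.
Optimal mix: 4×A + 1×E → volume 23, value 176.

$176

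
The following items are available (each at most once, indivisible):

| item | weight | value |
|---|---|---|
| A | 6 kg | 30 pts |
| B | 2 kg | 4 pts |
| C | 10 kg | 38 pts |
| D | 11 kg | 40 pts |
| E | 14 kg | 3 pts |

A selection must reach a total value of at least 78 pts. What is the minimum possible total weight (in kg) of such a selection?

Subsets with value ≥ 78, sorted by total weight:
- C+D: weight 21, value 78
- B+C+D: weight 23, value 82
Minimum weight: 21 kg.

21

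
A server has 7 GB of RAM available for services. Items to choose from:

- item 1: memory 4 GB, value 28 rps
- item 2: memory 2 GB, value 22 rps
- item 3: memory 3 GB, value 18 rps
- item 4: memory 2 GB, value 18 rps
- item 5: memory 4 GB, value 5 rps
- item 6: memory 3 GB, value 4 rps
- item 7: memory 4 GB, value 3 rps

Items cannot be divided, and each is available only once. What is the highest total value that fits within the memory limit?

58 rps

This is a 0/1 knapsack; check combinations near the capacity.
- item 2+item 3+item 4: memory 2+3+2=7, value 22+18+18=58
- item 1+item 2: memory 4+2=6, value 28+22=50
- item 1+item 4: memory 4+2=6, value 28+18=46
- item 1+item 3: memory 4+3=7, value 28+18=46
Best: 58 rps.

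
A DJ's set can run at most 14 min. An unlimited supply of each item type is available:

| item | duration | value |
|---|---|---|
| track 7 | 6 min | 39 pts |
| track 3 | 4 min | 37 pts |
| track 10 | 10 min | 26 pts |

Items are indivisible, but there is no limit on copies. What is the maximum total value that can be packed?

113 pts

Best value-per-unit is track 3 at 37/4; filling with it alone gives 3×37 = 111.
Optimal mix: 1×track 7 + 2×track 3 → duration 14, value 113.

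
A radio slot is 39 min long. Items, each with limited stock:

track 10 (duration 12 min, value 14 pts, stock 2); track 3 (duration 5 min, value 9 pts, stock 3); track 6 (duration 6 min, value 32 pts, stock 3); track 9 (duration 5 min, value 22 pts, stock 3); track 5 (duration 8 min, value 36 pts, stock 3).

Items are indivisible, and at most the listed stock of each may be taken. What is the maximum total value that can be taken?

190 pts

Top feasible selections:
- 3×track 6 + 1×track 9 + 2×track 5: duration 39, value 190
- 2×track 6 + 2×track 9 + 2×track 5: duration 38, value 180
Best: 190 pts.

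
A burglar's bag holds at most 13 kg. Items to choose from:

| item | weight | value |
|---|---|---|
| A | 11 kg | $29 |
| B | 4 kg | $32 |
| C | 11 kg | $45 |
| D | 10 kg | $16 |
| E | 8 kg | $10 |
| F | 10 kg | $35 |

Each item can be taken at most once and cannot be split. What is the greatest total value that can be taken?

This is a 0/1 knapsack; check combinations near the capacity.
- C: weight 11, value 45
- B+E: weight 4+8=12, value 32+10=42
- F: weight 10, value 35
- B: weight 4, value 32
Best: $45.

$45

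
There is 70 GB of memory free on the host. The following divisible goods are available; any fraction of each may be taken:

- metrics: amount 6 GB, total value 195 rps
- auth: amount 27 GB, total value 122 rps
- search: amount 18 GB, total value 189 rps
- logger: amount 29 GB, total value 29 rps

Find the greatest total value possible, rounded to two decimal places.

525.00

Take in order of value per unit:
- metrics (195/6 per unit): all 6 → value 195, running total 195.00
- search (189/18 per unit): all 18 → value 189, running total 384.00
- auth (122/27 per unit): all 27 → value 122, running total 506.00
- logger (29/29 per unit): 19 of 29 → value 19×29/29 = 19.0000, running total 525.00
Total 525.00.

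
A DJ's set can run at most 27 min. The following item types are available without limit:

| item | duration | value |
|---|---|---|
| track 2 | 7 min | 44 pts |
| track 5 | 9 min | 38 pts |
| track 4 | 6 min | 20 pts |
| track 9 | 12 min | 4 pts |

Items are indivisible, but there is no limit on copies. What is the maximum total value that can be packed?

152 pts

Best value-per-unit is track 2 at 44/7; filling with it alone gives 3×44 = 132.
Optimal mix: 3×track 2 + 1×track 4 → duration 27, value 152.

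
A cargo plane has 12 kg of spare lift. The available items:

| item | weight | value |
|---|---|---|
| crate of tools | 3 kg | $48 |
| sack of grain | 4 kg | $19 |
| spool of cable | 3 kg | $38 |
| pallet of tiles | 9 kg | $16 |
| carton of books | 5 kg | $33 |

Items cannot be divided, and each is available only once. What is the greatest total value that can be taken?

$119

Check high-value combinations within 12 kg:
- crate of tools+spool of cable+carton of books: weight 3+3+5=11, value 48+38+33=119
- crate of tools+sack of grain+spool of cable: weight 3+4+3=10, value 48+19+38=105
- crate of tools+sack of grain+carton of books: weight 3+4+5=12, value 48+19+33=100
- sack of grain+spool of cable+carton of books: weight 4+3+5=12, value 19+38+33=90
Best: $119.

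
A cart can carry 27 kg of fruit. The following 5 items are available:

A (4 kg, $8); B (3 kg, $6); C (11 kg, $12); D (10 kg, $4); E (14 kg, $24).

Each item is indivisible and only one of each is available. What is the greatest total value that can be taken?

This is a 0/1 knapsack; check combinations near the capacity.
- A+B+E: weight 4+3+14=21, value 8+6+24=38
- C+E: weight 11+14=25, value 12+24=36
- B+D+E: weight 3+10+14=27, value 6+4+24=34
- A+E: weight 4+14=18, value 8+24=32
Best: $38.

$38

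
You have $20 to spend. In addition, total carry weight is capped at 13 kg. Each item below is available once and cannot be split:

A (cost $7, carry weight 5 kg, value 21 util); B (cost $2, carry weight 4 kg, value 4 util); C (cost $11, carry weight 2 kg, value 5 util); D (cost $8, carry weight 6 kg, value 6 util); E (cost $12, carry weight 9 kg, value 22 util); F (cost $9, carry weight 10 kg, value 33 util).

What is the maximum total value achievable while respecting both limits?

38 util

Feasible sets respecting both limits:
- C+F: cost 20, carry weight 12, value 38
- F: cost 9, carry weight 10, value 33
- A+B+C: cost 20, carry weight 11, value 30
Best: 38 util.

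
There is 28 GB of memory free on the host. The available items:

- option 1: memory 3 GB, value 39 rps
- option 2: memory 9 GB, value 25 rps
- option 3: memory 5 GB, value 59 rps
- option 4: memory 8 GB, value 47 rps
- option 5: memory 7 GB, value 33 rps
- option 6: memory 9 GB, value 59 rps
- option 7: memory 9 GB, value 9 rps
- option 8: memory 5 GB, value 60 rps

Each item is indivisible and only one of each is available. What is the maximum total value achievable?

238 rps

This is a 0/1 knapsack; check combinations near the capacity.
- option 1+option 3+option 4+option 5+option 8: memory 3+5+8+7+5=28, value 39+59+47+33+60=238
- option 3+option 4+option 6+option 8: memory 5+8+9+5=27, value 59+47+59+60=225
- option 1+option 3+option 6+option 8: memory 3+5+9+5=22, value 39+59+59+60=217
- option 3+option 5+option 6+option 8: memory 5+7+9+5=26, value 59+33+59+60=211
Best: 238 rps.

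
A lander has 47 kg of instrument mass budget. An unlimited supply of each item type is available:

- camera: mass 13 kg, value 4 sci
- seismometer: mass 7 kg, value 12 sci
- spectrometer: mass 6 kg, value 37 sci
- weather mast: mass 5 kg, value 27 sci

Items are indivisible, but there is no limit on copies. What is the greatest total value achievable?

286 sci

Best value-per-unit is spectrometer at 37/6; filling with it alone gives 7×37 = 259.
Optimal mix: 7×spectrometer + 1×weather mast → mass 47, value 286.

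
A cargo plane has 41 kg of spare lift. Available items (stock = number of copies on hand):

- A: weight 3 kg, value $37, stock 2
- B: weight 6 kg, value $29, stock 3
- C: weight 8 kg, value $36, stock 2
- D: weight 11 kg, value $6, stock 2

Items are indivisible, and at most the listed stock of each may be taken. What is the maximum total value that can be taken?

Top feasible selections:
- 2×A + 3×B + 2×C: weight 40, value 233
- 2×A + 2×B + 2×C: weight 34, value 204
- 2×A + 3×B + 1×C: weight 32, value 197
Best: $233.

$233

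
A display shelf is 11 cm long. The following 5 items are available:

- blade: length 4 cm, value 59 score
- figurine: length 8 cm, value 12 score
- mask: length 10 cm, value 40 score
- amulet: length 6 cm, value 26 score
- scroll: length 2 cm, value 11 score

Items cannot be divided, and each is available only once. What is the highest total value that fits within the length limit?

This is a 0/1 knapsack; check combinations near the capacity.
- blade+amulet: length 4+6=10, value 59+26=85
- blade+scroll: length 4+2=6, value 59+11=70
- blade: length 4, value 59
Best: 85 score.

85 score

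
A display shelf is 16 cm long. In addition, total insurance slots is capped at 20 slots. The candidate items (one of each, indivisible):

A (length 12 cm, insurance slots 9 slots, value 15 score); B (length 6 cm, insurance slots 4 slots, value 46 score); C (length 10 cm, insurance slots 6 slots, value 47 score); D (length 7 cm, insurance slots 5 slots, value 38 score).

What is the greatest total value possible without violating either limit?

Feasible sets respecting both limits:
- B+C: length 16, insurance slots 10, value 93
- B+D: length 13, insurance slots 9, value 84
- C: length 10, insurance slots 6, value 47
Best: 93 score.

93 score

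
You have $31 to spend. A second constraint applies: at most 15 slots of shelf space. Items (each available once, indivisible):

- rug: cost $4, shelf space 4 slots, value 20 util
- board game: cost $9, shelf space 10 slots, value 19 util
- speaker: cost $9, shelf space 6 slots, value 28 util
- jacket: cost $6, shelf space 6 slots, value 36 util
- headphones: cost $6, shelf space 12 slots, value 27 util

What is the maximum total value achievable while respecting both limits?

64 util

Feasible sets respecting both limits:
- speaker+jacket: cost 15, shelf space 12, value 64
- rug+jacket: cost 10, shelf space 10, value 56
- rug+speaker: cost 13, shelf space 10, value 48
Best: 64 util.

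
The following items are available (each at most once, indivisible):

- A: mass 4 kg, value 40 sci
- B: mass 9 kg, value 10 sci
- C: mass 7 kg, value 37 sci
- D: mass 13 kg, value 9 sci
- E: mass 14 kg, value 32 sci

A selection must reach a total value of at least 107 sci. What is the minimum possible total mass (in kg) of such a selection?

25

Subsets with value ≥ 107, sorted by total mass:
- A+C+E: mass 25, value 109
- A+B+C+E: mass 34, value 119
Minimum mass: 25 kg.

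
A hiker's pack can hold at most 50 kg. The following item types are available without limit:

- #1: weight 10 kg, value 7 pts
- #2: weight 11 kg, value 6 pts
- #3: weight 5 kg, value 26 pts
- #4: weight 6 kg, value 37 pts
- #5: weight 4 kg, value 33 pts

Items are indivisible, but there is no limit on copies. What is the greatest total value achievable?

400 pts

Best value-per-unit is #5 at 33/4; filling with it alone gives 12×33 = 396.
Optimal mix: 1×#4 + 11×#5 → weight 50, value 400.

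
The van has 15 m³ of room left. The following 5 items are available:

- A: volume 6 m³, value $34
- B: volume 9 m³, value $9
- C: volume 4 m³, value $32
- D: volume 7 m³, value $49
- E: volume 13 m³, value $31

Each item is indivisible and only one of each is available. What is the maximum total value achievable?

$83

Check high-value combinations within 15 m³:
- A+D: volume 6+7=13, value 34+49=83
- C+D: volume 4+7=11, value 32+49=81
- A+C: volume 6+4=10, value 34+32=66
Best: $83.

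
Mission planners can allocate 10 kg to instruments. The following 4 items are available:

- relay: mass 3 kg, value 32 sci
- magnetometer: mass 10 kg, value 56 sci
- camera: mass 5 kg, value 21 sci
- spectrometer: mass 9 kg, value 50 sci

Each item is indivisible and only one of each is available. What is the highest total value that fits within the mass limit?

56 sci

Check high-value combinations within 10 kg:
- magnetometer: mass 10, value 56
- relay+camera: mass 3+5=8, value 32+21=53
- spectrometer: mass 9, value 50
Best: 56 sci.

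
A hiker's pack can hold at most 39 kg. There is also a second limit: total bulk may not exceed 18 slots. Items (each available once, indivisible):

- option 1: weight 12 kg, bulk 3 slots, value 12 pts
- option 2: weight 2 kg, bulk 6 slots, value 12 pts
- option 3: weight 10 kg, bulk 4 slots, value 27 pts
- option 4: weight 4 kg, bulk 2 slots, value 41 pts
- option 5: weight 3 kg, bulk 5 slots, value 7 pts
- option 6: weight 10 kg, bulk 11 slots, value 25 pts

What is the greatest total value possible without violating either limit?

Feasible sets respecting both limits:
- option 3+option 4+option 6: weight 24, bulk 17, value 93
- option 1+option 2+option 3+option 4: weight 28, bulk 15, value 92
- option 1+option 3+option 4+option 5: weight 29, bulk 14, value 87
Best: 93 pts.

93 pts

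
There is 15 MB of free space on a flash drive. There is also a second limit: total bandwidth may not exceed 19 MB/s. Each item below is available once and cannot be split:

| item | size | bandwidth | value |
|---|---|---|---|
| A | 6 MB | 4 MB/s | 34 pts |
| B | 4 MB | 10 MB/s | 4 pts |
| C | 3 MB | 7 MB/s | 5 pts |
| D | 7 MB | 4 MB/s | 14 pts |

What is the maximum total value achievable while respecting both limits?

48 pts

Feasible sets respecting both limits:
- A+D: size 13, bandwidth 8, value 48
- A+C: size 9, bandwidth 11, value 39
- A+B: size 10, bandwidth 14, value 38
Best: 48 pts.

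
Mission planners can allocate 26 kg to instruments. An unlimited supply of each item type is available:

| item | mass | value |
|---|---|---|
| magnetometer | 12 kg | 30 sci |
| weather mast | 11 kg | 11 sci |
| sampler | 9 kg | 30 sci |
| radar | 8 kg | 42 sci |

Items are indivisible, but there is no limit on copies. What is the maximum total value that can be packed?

Best value-per-unit is radar at 42/8, and filling with it alone uses mass 3×8=24. No mix of the others beats 3×42 = 126.

126 sci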